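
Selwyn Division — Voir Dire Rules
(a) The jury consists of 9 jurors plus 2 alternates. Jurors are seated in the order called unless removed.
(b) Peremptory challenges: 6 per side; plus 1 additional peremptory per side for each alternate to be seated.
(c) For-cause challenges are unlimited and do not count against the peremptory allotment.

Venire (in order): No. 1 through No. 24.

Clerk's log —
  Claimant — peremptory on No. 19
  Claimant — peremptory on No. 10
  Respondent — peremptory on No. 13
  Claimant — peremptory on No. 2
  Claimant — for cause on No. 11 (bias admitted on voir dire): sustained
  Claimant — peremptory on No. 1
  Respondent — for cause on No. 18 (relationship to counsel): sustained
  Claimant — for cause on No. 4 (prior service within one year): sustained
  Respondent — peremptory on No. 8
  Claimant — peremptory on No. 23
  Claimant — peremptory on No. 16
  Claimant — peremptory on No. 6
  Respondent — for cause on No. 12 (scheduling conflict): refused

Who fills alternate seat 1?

Removed: #1, #2, #4, #6, #8, #10, #11, #13, #16, #18, #19, #23. (#12 stays — for-cause denied.)
Filling seats in venire order through position 10: #3, #5, #7, #9, #12, #14, #15, #17, #20, #21.
So alternate 1 is #21.

21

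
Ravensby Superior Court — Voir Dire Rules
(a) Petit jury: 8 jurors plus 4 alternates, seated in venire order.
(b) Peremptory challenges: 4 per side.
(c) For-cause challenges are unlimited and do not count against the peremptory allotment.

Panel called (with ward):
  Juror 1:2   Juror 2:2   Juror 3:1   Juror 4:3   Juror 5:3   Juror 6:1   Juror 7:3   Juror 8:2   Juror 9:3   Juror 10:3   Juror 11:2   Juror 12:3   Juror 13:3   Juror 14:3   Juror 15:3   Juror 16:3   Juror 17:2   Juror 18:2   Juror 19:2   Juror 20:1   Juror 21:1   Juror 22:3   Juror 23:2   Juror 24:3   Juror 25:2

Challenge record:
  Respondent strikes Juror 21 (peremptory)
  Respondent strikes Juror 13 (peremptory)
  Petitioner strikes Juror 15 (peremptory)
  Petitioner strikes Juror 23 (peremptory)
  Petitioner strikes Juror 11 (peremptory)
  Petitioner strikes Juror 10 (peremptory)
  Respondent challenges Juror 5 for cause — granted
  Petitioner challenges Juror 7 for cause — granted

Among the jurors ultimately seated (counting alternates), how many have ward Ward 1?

2

Removed: #5, #7, #10, #11, #13, #15, #21, #23.
Seated (12 incl. alternates): #1, #2, #3, #4, #6, #8, #9, #12, #14, #16, #17, #18.
Of those, in Ward 1: #3, #6 → 2.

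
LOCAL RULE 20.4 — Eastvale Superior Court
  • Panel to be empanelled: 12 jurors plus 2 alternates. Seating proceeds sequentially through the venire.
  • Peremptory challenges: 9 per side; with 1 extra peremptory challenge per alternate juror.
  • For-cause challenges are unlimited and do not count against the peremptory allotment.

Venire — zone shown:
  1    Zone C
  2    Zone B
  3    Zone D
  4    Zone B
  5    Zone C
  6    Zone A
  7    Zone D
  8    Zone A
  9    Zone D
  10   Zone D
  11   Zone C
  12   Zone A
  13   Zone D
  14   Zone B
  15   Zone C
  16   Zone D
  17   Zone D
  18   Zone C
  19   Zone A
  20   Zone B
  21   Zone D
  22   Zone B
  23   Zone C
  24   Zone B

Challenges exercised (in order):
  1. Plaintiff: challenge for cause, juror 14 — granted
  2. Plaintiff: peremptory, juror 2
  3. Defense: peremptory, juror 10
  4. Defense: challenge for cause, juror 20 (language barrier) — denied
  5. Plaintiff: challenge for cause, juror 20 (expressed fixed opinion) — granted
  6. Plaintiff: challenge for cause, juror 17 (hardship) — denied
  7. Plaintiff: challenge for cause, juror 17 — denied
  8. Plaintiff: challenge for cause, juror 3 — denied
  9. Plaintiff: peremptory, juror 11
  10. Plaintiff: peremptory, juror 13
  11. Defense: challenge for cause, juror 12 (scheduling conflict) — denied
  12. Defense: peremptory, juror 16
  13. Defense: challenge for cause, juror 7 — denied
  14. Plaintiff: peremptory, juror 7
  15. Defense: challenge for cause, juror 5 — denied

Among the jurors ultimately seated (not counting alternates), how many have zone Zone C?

Removed: #2, #7, #10, #11, #13, #14, #16, #20.
Seated jurors 1–12: #1, #3, #4, #5, #6, #8, #9, #12, #15, #17, #18, #19 (alternates #21, #22 not counted).
Of those, in Zone C: #1, #5, #15, #18 → 4.

4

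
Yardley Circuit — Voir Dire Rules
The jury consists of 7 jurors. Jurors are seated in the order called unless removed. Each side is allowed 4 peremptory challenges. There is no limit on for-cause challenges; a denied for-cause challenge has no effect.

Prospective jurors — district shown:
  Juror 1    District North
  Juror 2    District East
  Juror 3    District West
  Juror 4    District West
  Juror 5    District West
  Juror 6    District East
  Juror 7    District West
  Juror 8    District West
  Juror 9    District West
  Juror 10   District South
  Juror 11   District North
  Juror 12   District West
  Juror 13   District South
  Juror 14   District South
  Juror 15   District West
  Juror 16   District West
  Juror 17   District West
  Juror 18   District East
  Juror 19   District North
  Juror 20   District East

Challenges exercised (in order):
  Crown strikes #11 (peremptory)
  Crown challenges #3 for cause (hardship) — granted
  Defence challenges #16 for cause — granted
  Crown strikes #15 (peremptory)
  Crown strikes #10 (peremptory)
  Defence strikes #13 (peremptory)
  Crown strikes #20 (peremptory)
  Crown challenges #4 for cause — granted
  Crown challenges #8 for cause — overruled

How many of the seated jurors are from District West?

4

Removed: #3, #4, #10, #11, #13, #15, #16, #20.
Seated jurors 1–7: #1, #2, #5, #6, #7, #8, #9.
Of those, in District West: #5, #7, #8, #9 → 4.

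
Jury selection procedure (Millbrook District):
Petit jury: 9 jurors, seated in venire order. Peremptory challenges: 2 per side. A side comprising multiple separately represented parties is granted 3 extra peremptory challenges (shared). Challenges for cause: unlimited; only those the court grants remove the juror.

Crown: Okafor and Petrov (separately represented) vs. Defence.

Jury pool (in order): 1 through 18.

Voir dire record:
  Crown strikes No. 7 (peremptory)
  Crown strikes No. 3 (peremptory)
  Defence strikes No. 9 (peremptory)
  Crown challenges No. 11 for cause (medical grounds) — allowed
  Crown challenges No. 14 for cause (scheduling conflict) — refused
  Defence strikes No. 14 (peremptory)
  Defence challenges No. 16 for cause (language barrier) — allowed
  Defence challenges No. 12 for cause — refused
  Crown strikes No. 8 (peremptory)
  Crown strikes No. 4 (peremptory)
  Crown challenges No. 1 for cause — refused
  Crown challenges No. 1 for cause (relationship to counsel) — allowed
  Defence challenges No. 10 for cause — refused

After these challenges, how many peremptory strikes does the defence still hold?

Defence allotment: 2.
Defence peremptories used: #9, #14 — 2 (for-cause on #16, #12, #10 don't count).
Remaining: 2 − 2 = 0.

0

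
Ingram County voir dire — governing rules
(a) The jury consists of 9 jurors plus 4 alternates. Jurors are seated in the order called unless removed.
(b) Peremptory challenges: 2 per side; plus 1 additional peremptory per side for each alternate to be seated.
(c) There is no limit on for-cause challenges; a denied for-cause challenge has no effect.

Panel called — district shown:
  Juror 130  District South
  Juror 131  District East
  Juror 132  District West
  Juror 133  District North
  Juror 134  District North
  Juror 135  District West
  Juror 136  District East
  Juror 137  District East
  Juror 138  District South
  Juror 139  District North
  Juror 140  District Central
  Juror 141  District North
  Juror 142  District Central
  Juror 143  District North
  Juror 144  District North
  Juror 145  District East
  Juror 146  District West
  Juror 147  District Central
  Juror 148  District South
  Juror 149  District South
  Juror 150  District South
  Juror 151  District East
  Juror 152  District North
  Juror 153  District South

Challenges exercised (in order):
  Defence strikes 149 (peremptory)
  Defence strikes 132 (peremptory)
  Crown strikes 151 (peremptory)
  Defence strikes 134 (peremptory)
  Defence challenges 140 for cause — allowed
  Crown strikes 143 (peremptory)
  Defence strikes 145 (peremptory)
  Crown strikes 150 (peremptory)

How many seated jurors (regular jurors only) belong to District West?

1

Removed: #132, #134, #140, #143, #145, #149, #150, #151.
Seated jurors 1–9: #130, #131, #133, #135, #136, #137, #138, #139, #141 (alternates #142, #144, #146, #147 not counted).
Of those, in District West: #135 → 1.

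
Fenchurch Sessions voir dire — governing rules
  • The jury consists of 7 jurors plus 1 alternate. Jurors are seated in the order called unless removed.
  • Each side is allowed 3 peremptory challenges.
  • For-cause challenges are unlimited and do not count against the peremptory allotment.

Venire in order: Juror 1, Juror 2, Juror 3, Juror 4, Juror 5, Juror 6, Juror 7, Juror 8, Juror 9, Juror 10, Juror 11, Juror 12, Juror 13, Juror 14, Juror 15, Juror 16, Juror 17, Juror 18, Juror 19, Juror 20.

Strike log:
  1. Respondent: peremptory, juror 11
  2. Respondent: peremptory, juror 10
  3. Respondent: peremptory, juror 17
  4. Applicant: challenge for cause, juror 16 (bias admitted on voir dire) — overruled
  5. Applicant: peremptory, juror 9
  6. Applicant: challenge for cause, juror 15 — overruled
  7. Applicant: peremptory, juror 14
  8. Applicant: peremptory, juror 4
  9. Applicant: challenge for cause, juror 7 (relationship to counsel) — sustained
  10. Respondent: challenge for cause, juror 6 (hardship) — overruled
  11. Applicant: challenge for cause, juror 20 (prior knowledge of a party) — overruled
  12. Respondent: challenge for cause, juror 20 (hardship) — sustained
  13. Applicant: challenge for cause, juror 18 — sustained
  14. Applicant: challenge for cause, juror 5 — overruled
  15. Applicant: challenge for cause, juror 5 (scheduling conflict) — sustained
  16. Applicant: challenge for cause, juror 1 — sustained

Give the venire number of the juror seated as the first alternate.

16

Removed: #1, #4, #5, #7, #9, #10, #11, #14, #17, #18, #20. (#6, #15, #16 stay — for-cause denied.)
Seating in order: seats 1–7 → #2, #3, #6, #8, #12, #13, #15; alternates → #16.
So alternate 1 is #16.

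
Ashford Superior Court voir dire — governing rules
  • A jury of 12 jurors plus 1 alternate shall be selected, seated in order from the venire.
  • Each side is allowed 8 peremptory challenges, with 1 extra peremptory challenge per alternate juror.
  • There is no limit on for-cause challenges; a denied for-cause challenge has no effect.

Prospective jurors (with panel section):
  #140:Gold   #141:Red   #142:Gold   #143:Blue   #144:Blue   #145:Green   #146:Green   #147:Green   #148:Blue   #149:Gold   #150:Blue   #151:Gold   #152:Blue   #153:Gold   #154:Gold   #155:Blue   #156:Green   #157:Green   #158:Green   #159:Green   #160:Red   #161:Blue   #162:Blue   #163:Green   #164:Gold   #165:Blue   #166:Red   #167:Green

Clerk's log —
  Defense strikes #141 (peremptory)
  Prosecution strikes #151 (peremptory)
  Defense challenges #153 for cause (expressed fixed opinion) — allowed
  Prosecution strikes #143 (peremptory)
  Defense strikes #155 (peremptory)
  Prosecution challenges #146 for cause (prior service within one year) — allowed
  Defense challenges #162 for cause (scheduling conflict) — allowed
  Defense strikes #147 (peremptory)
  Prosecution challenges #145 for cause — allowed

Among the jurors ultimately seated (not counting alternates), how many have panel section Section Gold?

4

Removed: #141, #143, #145, #146, #147, #151, #153, #155, #162.
Seated jurors 1–12: #140, #142, #144, #148, #149, #150, #152, #154, #156, #157, #158, #159 (alternates #160 not counted).
Of those, in Section Gold: #140, #142, #149, #154 → 4.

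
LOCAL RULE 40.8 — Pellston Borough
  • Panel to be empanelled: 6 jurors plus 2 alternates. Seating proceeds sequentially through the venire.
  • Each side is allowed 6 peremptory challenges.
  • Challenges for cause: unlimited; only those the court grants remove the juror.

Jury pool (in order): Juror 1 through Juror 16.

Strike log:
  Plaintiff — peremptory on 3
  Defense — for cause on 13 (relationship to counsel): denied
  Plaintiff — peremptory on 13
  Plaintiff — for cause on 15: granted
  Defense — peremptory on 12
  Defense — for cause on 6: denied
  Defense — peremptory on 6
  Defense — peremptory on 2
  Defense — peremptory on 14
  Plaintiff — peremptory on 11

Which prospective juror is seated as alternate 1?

Removed: #2, #3, #6, #11, #12, #13, #14, #15.
Seating in order: seats 1–6 → #1, #4, #5, #7, #8, #9; alternates → #10, #16.
So alternate 1 is #10.

10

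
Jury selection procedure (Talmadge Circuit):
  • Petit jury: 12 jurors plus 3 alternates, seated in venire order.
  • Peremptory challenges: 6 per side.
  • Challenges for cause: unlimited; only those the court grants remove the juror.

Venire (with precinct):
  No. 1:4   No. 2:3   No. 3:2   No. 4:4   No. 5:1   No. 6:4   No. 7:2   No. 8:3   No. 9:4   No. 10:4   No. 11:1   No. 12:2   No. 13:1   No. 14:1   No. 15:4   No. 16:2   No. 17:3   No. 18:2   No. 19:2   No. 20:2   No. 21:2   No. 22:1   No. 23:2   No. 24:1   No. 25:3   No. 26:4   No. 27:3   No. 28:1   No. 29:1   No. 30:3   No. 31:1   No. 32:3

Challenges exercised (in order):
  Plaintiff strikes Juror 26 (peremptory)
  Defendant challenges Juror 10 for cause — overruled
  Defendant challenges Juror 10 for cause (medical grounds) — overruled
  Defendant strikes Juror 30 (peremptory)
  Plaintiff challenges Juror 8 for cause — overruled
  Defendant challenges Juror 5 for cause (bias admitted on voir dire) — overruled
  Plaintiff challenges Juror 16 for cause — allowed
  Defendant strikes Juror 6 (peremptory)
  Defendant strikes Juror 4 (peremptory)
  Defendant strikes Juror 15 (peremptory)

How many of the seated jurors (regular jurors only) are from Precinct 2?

Removed: #4, #6, #15, #16, #26, #30.
Seated jurors 1–12: #1, #2, #3, #5, #7, #8, #9, #10, #11, #12, #13, #14 (alternates #17, #18, #19 not counted).
Of those, in Precinct 2: #3, #7, #12 → 3.

3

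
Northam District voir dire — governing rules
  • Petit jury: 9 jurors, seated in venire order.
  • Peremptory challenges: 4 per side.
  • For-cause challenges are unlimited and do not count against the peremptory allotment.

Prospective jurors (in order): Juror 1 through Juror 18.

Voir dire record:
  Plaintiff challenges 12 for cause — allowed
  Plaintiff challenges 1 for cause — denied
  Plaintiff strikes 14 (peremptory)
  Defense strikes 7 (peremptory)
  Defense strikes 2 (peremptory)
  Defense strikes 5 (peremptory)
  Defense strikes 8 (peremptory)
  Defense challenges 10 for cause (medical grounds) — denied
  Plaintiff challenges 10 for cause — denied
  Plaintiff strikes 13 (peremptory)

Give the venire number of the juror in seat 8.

15

Removed: #2, #5, #7, #8, #12, #13, #14. (#1, #10 stay — for-cause denied.)
Filling seats in venire order through position 8: #1, #3, #4, #6, #9, #10, #11, #15.
So seat 8 is #15.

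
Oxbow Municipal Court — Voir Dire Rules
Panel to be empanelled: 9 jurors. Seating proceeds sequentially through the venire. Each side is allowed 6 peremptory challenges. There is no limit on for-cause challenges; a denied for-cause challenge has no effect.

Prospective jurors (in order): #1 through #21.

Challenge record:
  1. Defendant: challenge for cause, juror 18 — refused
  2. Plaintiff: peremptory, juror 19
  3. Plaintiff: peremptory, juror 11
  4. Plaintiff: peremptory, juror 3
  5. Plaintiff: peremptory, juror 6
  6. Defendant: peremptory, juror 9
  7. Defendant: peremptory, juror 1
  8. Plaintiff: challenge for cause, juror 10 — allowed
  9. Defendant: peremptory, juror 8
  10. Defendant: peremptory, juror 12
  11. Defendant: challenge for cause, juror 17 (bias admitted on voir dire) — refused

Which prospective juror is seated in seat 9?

Removed: #1, #3, #6, #8, #9, #10, #11, #12, #19. (#17, #18 stay — for-cause denied.)
Filling seats in venire order through position 9: #2, #4, #5, #7, #13, #14, #15, #16, #17.
So seat 9 is #17.

17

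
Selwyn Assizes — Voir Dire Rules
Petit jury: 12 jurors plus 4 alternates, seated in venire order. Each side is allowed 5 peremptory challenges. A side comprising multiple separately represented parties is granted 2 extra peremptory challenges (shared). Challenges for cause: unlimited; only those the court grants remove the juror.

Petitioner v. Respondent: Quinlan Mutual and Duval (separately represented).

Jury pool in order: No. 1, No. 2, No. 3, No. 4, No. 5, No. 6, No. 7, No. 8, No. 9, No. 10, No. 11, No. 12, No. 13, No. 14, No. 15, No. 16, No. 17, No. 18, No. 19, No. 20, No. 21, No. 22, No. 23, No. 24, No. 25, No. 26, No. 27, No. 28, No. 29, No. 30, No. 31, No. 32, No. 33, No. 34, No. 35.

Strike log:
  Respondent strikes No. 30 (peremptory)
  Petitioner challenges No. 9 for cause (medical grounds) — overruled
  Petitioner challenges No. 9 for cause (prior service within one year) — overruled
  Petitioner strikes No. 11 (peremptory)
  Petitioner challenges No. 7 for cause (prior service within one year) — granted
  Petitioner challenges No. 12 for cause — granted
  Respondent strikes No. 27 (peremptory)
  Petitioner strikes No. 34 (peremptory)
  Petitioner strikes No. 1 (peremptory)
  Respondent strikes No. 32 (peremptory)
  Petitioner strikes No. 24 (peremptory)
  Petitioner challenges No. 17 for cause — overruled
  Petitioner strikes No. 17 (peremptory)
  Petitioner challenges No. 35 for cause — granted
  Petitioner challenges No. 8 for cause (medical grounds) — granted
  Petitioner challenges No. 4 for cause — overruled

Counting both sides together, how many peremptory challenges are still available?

4

Petitioner allotment: 5. Respondent allotment: 5 base + 2 multi-party = 7.
Petitioner peremptories used: #11, #34, #1, #24, #17 — 5 (for-cause on #9, #9, #7, #12, #17, #35, #8, #4 don't count).
Respondent peremptories used: #30, #27, #32 — 3.
Remaining: (5 − 5) + (7 − 3) = 4.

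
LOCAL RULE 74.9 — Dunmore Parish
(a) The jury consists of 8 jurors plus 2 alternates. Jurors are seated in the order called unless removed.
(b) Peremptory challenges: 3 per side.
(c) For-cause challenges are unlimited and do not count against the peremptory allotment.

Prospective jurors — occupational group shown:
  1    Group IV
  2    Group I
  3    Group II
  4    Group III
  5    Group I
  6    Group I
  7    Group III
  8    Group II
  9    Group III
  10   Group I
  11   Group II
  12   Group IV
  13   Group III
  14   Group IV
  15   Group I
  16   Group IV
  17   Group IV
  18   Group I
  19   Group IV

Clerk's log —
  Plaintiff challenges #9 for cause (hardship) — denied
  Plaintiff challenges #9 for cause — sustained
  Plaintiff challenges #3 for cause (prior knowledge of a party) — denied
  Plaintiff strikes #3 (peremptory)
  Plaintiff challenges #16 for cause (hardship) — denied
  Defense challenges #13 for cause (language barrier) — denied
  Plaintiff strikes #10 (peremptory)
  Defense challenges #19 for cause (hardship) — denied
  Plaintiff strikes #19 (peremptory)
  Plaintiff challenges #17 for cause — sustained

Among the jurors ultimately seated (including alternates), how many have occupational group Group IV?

2

Removed: #3, #9, #10, #17, #19.
Seated (10 incl. alternates): #1, #2, #4, #5, #6, #7, #8, #11, #12, #13.
Of those, in Group IV: #1, #12 → 2.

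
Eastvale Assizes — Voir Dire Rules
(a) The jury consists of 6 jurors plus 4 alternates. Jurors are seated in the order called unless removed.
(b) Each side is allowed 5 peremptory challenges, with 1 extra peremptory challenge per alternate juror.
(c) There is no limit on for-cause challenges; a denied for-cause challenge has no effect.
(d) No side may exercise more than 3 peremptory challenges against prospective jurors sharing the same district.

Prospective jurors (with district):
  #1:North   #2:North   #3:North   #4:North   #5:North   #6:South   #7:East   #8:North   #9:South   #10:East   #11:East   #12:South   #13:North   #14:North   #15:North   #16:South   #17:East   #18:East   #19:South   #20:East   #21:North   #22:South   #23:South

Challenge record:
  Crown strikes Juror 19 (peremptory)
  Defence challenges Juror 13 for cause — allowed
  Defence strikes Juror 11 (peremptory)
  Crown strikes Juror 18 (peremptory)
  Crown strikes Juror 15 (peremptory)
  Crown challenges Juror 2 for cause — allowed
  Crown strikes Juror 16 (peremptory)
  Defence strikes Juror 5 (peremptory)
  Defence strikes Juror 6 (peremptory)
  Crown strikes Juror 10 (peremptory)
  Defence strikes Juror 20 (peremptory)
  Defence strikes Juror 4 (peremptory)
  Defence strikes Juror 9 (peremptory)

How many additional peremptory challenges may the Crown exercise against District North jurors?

2

Crown peremptories so far: #19, #18, #15, #16, #10 — 5 of 9 used, 4 left overall.
Against District North: #15 — 1 used; per-district cap 3 leaves 2.
Binding limit: min(4, 2) = 2.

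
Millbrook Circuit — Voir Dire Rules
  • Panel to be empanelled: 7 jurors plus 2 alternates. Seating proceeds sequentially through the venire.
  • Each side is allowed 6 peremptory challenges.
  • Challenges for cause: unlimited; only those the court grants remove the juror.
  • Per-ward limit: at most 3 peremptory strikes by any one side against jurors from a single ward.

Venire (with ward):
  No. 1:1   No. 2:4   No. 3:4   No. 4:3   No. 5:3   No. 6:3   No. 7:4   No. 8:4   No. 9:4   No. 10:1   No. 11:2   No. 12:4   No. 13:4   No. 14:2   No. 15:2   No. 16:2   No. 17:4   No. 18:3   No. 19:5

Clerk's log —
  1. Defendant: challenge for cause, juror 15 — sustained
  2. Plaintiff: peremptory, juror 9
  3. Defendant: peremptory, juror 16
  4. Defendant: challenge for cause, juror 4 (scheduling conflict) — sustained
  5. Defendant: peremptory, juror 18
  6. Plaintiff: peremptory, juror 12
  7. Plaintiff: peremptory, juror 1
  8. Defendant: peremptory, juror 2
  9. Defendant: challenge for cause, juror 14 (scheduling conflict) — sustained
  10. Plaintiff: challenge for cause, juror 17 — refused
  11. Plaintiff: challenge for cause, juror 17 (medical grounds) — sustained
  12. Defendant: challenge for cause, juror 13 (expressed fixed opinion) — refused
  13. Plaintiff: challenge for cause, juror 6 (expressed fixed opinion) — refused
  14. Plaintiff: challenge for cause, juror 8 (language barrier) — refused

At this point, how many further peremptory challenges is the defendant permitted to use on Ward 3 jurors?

2

Defendant peremptories so far: #16, #18, #2 — 3 of 6 used, 3 left overall.
Against Ward 3: #18 — 1 used; per-ward cap 3 leaves 2.
Binding limit: min(3, 2) = 2.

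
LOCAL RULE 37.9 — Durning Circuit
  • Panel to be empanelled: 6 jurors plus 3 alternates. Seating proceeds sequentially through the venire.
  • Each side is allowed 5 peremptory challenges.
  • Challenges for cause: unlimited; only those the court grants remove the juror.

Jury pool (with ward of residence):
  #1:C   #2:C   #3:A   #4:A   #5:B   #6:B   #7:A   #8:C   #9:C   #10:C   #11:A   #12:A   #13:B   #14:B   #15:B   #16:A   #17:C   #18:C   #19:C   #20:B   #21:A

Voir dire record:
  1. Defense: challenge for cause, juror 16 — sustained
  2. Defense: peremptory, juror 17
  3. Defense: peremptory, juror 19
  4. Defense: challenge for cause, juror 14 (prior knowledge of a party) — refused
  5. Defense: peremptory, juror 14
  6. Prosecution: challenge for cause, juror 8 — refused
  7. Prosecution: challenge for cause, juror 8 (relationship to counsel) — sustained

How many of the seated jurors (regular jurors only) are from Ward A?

Removed: #8, #14, #16, #17, #19.
Seated jurors 1–6: #1, #2, #3, #4, #5, #6 (alternates #7, #9, #10 not counted).
Of those, in Ward A: #3, #4 → 2.

2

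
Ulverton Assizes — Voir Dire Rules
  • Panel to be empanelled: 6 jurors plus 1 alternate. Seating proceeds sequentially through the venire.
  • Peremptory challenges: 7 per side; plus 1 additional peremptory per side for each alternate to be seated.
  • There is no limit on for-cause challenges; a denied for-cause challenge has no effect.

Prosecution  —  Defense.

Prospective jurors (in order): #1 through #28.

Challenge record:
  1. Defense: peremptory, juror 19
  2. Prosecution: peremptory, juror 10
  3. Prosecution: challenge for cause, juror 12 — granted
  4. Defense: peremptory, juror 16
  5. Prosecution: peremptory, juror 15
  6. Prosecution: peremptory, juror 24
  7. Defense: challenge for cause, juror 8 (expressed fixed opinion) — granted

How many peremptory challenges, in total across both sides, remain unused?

11

Prosecution allotment: 7 base + 1 × 1 alternate = 8. Defense allotment: 7 base + 1 × 1 alternate = 8.
Prosecution peremptories used: #10, #15, #24 — 3 (the for-cause on #12 doesn't count).
Defense peremptories used: #19, #16 — 2 (the for-cause on #8 doesn't count).
Remaining: (8 − 3) + (8 − 2) = 11.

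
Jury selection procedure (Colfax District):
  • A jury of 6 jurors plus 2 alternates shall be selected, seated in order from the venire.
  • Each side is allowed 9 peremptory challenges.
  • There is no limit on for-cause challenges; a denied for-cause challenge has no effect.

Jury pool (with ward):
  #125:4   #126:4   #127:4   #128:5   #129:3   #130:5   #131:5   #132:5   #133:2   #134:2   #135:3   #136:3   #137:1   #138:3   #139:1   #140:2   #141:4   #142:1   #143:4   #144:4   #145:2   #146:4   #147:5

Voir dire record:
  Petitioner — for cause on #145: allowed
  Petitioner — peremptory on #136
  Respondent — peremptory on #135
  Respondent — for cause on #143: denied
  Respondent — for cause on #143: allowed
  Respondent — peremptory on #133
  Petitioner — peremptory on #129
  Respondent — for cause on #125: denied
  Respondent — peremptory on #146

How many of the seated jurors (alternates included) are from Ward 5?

4

Removed: #129, #133, #135, #136, #143, #145, #146.
Seated (8 incl. alternates): #125, #126, #127, #128, #130, #131, #132, #134.
Of those, in Ward 5: #128, #130, #131, #132 → 4.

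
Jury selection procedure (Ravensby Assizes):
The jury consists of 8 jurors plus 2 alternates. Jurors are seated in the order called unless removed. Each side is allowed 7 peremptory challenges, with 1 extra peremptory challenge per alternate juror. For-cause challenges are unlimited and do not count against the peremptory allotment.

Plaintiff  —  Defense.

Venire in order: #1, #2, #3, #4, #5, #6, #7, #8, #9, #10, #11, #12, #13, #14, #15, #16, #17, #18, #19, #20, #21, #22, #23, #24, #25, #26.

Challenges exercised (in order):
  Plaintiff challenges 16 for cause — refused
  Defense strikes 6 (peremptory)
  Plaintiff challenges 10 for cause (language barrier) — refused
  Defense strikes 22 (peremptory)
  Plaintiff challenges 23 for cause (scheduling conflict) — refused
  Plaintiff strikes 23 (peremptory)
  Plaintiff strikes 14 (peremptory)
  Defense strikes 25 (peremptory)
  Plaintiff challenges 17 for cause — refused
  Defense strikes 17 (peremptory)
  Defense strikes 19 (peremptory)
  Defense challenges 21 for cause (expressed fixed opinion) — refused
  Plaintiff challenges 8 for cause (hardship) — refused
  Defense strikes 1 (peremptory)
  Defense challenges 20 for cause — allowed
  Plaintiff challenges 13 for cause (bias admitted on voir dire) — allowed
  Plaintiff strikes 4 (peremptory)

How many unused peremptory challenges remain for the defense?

Defense allotment: 7 base + 1 × 2 alternates = 9.
Defense peremptories used: #6, #22, #25, #17, #19, #1 — 6 (for-cause on #21, #20 don't count).
Remaining: 9 − 6 = 3.

3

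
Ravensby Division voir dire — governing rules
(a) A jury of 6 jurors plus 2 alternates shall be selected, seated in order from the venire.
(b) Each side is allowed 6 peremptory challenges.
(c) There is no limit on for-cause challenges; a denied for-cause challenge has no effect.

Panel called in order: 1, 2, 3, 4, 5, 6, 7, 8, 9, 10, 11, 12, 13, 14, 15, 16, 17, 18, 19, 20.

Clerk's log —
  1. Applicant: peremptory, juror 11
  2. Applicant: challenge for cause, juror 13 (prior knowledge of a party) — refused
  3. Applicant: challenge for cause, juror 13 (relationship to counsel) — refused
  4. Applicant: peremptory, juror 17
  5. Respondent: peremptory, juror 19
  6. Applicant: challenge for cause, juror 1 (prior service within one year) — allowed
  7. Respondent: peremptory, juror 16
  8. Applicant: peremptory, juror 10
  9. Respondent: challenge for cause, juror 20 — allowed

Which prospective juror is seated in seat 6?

7

Removed: #1, #10, #11, #16, #17, #19, #20. (#13 stays — for-cause denied.)
Filling seats in venire order through position 6: #2, #3, #4, #5, #6, #7.
So seat 6 is #7.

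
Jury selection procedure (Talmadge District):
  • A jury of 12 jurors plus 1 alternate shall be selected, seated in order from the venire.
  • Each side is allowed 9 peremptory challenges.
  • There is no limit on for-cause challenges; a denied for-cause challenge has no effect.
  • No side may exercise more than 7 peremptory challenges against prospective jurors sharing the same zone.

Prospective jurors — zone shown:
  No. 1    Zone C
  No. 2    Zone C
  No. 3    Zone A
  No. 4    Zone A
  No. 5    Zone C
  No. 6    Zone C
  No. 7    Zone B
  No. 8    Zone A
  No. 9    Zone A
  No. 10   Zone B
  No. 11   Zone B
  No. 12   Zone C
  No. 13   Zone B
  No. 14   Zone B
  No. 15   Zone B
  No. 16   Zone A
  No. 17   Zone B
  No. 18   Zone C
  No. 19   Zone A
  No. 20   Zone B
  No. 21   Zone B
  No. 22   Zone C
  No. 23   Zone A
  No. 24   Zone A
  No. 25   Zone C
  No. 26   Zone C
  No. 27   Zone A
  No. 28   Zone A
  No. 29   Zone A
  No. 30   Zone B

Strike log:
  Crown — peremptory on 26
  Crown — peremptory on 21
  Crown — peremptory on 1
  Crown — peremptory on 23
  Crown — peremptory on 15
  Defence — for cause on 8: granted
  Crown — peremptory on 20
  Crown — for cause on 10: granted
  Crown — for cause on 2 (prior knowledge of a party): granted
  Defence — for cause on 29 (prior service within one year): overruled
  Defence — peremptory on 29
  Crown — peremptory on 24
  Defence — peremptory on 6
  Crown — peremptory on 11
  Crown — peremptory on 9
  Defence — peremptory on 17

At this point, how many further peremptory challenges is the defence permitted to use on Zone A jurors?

Defence peremptories so far: #29, #6, #17 — 3 of 9 used, 6 left overall.
Against Zone A: #29 — 1 used; per-zone cap 7 leaves 6.
Binding limit: min(6, 6) = 6.

6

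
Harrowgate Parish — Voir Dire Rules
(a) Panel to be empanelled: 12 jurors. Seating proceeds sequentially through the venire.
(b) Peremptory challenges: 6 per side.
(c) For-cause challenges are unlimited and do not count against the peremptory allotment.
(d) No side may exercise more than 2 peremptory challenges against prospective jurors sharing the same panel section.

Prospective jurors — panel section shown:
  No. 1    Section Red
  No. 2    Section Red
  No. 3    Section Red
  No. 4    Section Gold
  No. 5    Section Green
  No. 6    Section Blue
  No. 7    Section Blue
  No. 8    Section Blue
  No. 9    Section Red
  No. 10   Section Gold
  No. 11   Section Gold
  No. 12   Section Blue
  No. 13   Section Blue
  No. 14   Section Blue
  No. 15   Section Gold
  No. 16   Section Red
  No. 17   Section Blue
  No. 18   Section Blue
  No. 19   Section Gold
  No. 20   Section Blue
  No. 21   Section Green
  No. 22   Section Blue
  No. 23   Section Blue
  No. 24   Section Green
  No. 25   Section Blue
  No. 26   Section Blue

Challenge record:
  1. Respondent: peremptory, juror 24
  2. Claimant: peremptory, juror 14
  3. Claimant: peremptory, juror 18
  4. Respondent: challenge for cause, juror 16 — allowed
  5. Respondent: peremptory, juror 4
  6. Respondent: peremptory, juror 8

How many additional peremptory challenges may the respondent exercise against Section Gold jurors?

Respondent peremptories so far: #24, #4, #8 — 3 of 6 used, 3 left overall.
Against Section Gold: #4 — 1 used; per-section cap 2 leaves 1.
Binding limit: min(3, 1) = 1.

1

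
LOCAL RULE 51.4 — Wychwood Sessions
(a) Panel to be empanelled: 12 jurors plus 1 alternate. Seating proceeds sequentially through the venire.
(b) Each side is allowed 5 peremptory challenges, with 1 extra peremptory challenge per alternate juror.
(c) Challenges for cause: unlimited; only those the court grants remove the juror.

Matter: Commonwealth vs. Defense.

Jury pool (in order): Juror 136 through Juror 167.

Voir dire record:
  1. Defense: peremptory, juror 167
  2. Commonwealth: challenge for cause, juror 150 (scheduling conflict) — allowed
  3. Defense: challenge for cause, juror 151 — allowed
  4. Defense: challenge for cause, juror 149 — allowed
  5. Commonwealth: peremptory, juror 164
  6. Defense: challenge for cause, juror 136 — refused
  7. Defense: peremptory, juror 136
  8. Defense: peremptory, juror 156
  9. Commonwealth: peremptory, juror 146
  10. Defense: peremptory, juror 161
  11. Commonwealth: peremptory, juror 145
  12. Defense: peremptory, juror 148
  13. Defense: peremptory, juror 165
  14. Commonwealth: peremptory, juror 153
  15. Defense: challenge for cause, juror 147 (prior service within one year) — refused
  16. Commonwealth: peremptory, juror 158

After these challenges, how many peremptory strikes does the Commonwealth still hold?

1

Commonwealth allotment: 5 base + 1 × 1 alternate = 6.
Commonwealth peremptories used: #164, #146, #145, #153, #158 — 5 (the for-cause on #150 doesn't count).
Remaining: 6 − 5 = 1.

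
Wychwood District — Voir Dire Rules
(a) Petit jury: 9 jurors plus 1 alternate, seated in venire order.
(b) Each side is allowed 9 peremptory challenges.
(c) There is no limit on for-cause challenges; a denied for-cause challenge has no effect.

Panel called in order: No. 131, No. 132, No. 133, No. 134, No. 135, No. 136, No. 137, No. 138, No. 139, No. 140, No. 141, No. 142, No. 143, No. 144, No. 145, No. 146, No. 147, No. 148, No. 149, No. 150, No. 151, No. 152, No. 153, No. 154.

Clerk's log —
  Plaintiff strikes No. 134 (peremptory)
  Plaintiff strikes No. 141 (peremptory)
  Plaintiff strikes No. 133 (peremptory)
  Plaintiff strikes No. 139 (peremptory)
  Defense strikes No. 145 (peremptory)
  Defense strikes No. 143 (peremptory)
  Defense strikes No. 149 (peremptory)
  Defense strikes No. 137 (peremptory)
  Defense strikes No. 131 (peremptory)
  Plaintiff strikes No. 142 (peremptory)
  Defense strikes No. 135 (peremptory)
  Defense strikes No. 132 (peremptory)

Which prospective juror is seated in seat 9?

151

Removed: #131, #132, #133, #134, #135, #137, #139, #141, #142, #143, #145, #149.
Seating in order: seats 1–9 → #136, #138, #140, #144, #146, #147, #148, #150, #151; alternates → #152.
So seat 9 is #151.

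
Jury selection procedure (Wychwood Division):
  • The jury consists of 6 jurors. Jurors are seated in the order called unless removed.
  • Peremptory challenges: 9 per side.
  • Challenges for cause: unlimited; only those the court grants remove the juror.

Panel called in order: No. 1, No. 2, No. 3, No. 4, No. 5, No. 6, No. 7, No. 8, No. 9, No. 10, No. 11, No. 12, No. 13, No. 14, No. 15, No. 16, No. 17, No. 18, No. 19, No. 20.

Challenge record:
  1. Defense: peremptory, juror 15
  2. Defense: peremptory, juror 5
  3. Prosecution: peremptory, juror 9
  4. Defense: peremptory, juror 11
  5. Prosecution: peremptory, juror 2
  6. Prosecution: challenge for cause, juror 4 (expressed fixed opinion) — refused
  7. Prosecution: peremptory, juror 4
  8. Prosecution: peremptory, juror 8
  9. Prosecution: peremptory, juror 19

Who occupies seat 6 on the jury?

Removed: #2, #4, #5, #8, #9, #11, #15, #19.
Filling seats in venire order through position 6: #1, #3, #6, #7, #10, #12.
So seat 6 is #12.

12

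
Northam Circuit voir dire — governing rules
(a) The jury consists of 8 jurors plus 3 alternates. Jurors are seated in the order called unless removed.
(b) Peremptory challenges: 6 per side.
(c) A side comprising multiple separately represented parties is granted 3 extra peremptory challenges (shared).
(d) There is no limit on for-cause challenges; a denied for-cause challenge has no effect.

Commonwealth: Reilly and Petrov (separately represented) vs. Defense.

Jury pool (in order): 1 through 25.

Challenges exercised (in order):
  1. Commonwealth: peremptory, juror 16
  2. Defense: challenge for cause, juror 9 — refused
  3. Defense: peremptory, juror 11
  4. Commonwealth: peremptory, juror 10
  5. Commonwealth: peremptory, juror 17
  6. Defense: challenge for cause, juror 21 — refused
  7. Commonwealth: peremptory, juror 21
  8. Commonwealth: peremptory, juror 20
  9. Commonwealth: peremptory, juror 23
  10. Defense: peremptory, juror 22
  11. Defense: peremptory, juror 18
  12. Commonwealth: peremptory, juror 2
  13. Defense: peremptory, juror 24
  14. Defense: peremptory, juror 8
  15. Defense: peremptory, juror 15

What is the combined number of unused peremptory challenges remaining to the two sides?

2

Commonwealth allotment: 6 base + 3 multi-party = 9. Defense allotment: 6.
Commonwealth peremptories used: #16, #10, #17, #21, #20, #23, #2 — 7.
Defense peremptories used: #11, #22, #18, #24, #8, #15 — 6 (for-cause on #9, #21 don't count).
Remaining: (9 − 7) + (6 − 6) = 2.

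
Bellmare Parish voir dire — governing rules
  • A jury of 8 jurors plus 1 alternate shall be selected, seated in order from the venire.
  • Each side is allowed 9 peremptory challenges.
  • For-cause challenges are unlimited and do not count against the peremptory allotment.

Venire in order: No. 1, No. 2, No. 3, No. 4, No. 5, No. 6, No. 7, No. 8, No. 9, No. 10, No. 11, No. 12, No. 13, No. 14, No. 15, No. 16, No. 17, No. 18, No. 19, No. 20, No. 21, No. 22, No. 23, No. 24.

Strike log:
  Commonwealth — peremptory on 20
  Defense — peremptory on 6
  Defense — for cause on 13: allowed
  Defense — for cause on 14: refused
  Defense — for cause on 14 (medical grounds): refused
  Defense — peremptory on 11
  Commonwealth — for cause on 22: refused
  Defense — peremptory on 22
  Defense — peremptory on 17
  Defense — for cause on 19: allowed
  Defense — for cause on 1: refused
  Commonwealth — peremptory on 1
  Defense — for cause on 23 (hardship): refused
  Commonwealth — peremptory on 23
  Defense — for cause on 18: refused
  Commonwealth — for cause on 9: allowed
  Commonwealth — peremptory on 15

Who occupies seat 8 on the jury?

Removed: #1, #6, #9, #11, #13, #15, #17, #19, #20, #22, #23. (#14, #18 stay — for-cause denied.)
Seating in order: seats 1–8 → #2, #3, #4, #5, #7, #8, #10, #12; alternates → #14.
So seat 8 is #12.

12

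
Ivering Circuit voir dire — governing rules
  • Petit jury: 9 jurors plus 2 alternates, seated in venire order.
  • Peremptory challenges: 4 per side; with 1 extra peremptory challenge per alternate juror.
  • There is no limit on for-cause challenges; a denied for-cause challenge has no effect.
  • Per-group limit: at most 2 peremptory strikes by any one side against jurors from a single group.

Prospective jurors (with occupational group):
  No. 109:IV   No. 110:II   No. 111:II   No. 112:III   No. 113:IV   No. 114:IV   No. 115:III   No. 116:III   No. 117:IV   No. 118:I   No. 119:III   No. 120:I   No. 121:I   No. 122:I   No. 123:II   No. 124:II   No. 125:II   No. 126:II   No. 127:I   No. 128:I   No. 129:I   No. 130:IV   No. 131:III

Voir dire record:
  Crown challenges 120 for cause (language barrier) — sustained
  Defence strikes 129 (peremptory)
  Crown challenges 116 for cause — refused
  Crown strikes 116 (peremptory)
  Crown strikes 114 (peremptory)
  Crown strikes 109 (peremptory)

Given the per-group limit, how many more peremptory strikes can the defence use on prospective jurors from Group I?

1

Defence peremptories so far: #129 — 1 of 6 used, 5 left overall.
Against Group I: #129 — 1 used; per-group cap 2 leaves 1.
Binding limit: min(5, 1) = 1.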